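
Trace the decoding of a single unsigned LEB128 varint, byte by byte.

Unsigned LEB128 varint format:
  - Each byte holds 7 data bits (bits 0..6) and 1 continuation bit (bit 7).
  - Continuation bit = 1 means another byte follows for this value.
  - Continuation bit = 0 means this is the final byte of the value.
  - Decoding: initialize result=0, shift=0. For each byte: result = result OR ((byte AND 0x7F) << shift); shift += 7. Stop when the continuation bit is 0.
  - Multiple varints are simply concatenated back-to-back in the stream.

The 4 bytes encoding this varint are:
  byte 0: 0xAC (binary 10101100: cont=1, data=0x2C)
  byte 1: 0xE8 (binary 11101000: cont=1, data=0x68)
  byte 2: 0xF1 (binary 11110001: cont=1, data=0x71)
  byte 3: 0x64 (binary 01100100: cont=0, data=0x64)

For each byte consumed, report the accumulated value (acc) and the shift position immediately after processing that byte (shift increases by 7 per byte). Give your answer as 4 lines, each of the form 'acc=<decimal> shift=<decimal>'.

byte 0=0xAC: payload=0x2C=44, contrib = 44<<0 = 44; acc -> 44, shift -> 7
byte 1=0xE8: payload=0x68=104, contrib = 104<<7 = 13312; acc -> 13356, shift -> 14
byte 2=0xF1: payload=0x71=113, contrib = 113<<14 = 1851392; acc -> 1864748, shift -> 21
byte 3=0x64: payload=0x64=100, contrib = 100<<21 = 209715200; acc -> 211579948, shift -> 28

Answer: acc=44 shift=7
acc=13356 shift=14
acc=1864748 shift=21
acc=211579948 shift=28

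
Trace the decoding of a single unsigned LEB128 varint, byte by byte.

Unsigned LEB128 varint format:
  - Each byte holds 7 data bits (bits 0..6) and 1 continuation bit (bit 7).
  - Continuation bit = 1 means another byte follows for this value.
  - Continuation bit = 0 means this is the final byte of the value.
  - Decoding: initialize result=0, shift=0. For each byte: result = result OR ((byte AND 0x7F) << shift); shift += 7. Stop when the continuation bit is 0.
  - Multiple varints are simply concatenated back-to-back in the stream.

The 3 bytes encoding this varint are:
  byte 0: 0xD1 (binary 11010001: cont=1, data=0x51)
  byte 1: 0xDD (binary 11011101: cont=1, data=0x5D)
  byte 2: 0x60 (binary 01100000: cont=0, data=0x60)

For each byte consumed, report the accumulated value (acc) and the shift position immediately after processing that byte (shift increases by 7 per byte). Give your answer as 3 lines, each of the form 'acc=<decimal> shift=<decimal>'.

Answer: acc=81 shift=7
acc=11985 shift=14
acc=1584849 shift=21

Derivation:
byte 0=0xD1: payload=0x51=81, contrib = 81<<0 = 81; acc -> 81, shift -> 7
byte 1=0xDD: payload=0x5D=93, contrib = 93<<7 = 11904; acc -> 11985, shift -> 14
byte 2=0x60: payload=0x60=96, contrib = 96<<14 = 1572864; acc -> 1584849, shift -> 21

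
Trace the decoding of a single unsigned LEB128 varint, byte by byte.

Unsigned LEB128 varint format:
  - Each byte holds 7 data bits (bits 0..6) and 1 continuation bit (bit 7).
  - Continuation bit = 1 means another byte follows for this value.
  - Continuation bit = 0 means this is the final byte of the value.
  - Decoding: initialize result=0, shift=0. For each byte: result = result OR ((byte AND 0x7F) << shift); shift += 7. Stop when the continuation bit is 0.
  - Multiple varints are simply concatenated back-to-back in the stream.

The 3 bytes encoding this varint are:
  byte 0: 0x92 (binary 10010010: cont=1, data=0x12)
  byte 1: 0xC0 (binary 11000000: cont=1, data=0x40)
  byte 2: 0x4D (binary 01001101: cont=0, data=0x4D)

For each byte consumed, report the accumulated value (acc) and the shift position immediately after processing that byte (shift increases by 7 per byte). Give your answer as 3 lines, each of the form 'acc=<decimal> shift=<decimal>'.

byte 0=0x92: payload=0x12=18, contrib = 18<<0 = 18; acc -> 18, shift -> 7
byte 1=0xC0: payload=0x40=64, contrib = 64<<7 = 8192; acc -> 8210, shift -> 14
byte 2=0x4D: payload=0x4D=77, contrib = 77<<14 = 1261568; acc -> 1269778, shift -> 21

Answer: acc=18 shift=7
acc=8210 shift=14
acc=1269778 shift=21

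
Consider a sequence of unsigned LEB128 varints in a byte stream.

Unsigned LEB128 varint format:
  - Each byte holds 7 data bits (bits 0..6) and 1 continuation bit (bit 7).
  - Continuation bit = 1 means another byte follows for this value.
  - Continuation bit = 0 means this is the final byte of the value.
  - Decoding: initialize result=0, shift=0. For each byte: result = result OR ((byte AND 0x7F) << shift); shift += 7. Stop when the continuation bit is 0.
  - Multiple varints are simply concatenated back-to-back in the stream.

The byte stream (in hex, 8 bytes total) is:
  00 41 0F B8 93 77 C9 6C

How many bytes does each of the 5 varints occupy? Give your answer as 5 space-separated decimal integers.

Answer: 1 1 1 3 2

Derivation:
  byte[0]=0x00 cont=0 payload=0x00=0: acc |= 0<<0 -> acc=0 shift=7 [end]
Varint 1: bytes[0:1] = 00 -> value 0 (1 byte(s))
  byte[1]=0x41 cont=0 payload=0x41=65: acc |= 65<<0 -> acc=65 shift=7 [end]
Varint 2: bytes[1:2] = 41 -> value 65 (1 byte(s))
  byte[2]=0x0F cont=0 payload=0x0F=15: acc |= 15<<0 -> acc=15 shift=7 [end]
Varint 3: bytes[2:3] = 0F -> value 15 (1 byte(s))
  byte[3]=0xB8 cont=1 payload=0x38=56: acc |= 56<<0 -> acc=56 shift=7
  byte[4]=0x93 cont=1 payload=0x13=19: acc |= 19<<7 -> acc=2488 shift=14
  byte[5]=0x77 cont=0 payload=0x77=119: acc |= 119<<14 -> acc=1952184 shift=21 [end]
Varint 4: bytes[3:6] = B8 93 77 -> value 1952184 (3 byte(s))
  byte[6]=0xC9 cont=1 payload=0x49=73: acc |= 73<<0 -> acc=73 shift=7
  byte[7]=0x6C cont=0 payload=0x6C=108: acc |= 108<<7 -> acc=13897 shift=14 [end]
Varint 5: bytes[6:8] = C9 6C -> value 13897 (2 byte(s))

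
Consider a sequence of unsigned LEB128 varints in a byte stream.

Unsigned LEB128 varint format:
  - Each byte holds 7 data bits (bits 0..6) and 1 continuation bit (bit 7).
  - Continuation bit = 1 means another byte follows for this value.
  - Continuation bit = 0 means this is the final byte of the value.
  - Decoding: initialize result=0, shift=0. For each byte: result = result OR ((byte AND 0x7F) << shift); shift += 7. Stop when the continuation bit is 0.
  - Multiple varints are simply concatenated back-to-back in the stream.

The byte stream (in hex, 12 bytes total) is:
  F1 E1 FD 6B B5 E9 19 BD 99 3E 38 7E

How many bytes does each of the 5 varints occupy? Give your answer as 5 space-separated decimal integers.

  byte[0]=0xF1 cont=1 payload=0x71=113: acc |= 113<<0 -> acc=113 shift=7
  byte[1]=0xE1 cont=1 payload=0x61=97: acc |= 97<<7 -> acc=12529 shift=14
  byte[2]=0xFD cont=1 payload=0x7D=125: acc |= 125<<14 -> acc=2060529 shift=21
  byte[3]=0x6B cont=0 payload=0x6B=107: acc |= 107<<21 -> acc=226455793 shift=28 [end]
Varint 1: bytes[0:4] = F1 E1 FD 6B -> value 226455793 (4 byte(s))
  byte[4]=0xB5 cont=1 payload=0x35=53: acc |= 53<<0 -> acc=53 shift=7
  byte[5]=0xE9 cont=1 payload=0x69=105: acc |= 105<<7 -> acc=13493 shift=14
  byte[6]=0x19 cont=0 payload=0x19=25: acc |= 25<<14 -> acc=423093 shift=21 [end]
Varint 2: bytes[4:7] = B5 E9 19 -> value 423093 (3 byte(s))
  byte[7]=0xBD cont=1 payload=0x3D=61: acc |= 61<<0 -> acc=61 shift=7
  byte[8]=0x99 cont=1 payload=0x19=25: acc |= 25<<7 -> acc=3261 shift=14
  byte[9]=0x3E cont=0 payload=0x3E=62: acc |= 62<<14 -> acc=1019069 shift=21 [end]
Varint 3: bytes[7:10] = BD 99 3E -> value 1019069 (3 byte(s))
  byte[10]=0x38 cont=0 payload=0x38=56: acc |= 56<<0 -> acc=56 shift=7 [end]
Varint 4: bytes[10:11] = 38 -> value 56 (1 byte(s))
  byte[11]=0x7E cont=0 payload=0x7E=126: acc |= 126<<0 -> acc=126 shift=7 [end]
Varint 5: bytes[11:12] = 7E -> value 126 (1 byte(s))

Answer: 4 3 3 1 1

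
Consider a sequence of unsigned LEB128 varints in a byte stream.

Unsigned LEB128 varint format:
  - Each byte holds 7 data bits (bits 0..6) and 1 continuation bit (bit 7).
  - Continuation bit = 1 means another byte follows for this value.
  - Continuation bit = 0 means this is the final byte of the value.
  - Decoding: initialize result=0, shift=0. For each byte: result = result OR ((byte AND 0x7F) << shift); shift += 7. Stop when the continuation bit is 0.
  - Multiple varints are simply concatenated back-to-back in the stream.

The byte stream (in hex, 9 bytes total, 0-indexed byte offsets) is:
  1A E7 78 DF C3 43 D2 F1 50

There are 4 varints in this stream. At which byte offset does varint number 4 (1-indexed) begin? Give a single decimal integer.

Answer: 6

Derivation:
  byte[0]=0x1A cont=0 payload=0x1A=26: acc |= 26<<0 -> acc=26 shift=7 [end]
Varint 1: bytes[0:1] = 1A -> value 26 (1 byte(s))
  byte[1]=0xE7 cont=1 payload=0x67=103: acc |= 103<<0 -> acc=103 shift=7
  byte[2]=0x78 cont=0 payload=0x78=120: acc |= 120<<7 -> acc=15463 shift=14 [end]
Varint 2: bytes[1:3] = E7 78 -> value 15463 (2 byte(s))
  byte[3]=0xDF cont=1 payload=0x5F=95: acc |= 95<<0 -> acc=95 shift=7
  byte[4]=0xC3 cont=1 payload=0x43=67: acc |= 67<<7 -> acc=8671 shift=14
  byte[5]=0x43 cont=0 payload=0x43=67: acc |= 67<<14 -> acc=1106399 shift=21 [end]
Varint 3: bytes[3:6] = DF C3 43 -> value 1106399 (3 byte(s))
  byte[6]=0xD2 cont=1 payload=0x52=82: acc |= 82<<0 -> acc=82 shift=7
  byte[7]=0xF1 cont=1 payload=0x71=113: acc |= 113<<7 -> acc=14546 shift=14
  byte[8]=0x50 cont=0 payload=0x50=80: acc |= 80<<14 -> acc=1325266 shift=21 [end]
Varint 4: bytes[6:9] = D2 F1 50 -> value 1325266 (3 byte(s))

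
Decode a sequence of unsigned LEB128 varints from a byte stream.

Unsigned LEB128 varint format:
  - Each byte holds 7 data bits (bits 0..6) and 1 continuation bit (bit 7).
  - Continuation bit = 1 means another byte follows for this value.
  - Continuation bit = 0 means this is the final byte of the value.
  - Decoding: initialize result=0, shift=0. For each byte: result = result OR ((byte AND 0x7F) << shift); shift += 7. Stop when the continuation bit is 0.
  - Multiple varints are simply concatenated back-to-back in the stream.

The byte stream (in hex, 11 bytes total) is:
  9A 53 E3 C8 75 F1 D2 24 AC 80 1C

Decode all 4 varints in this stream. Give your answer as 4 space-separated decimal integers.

Answer: 10650 1926243 600433 458796

Derivation:
  byte[0]=0x9A cont=1 payload=0x1A=26: acc |= 26<<0 -> acc=26 shift=7
  byte[1]=0x53 cont=0 payload=0x53=83: acc |= 83<<7 -> acc=10650 shift=14 [end]
Varint 1: bytes[0:2] = 9A 53 -> value 10650 (2 byte(s))
  byte[2]=0xE3 cont=1 payload=0x63=99: acc |= 99<<0 -> acc=99 shift=7
  byte[3]=0xC8 cont=1 payload=0x48=72: acc |= 72<<7 -> acc=9315 shift=14
  byte[4]=0x75 cont=0 payload=0x75=117: acc |= 117<<14 -> acc=1926243 shift=21 [end]
Varint 2: bytes[2:5] = E3 C8 75 -> value 1926243 (3 byte(s))
  byte[5]=0xF1 cont=1 payload=0x71=113: acc |= 113<<0 -> acc=113 shift=7
  byte[6]=0xD2 cont=1 payload=0x52=82: acc |= 82<<7 -> acc=10609 shift=14
  byte[7]=0x24 cont=0 payload=0x24=36: acc |= 36<<14 -> acc=600433 shift=21 [end]
Varint 3: bytes[5:8] = F1 D2 24 -> value 600433 (3 byte(s))
  byte[8]=0xAC cont=1 payload=0x2C=44: acc |= 44<<0 -> acc=44 shift=7
  byte[9]=0x80 cont=1 payload=0x00=0: acc |= 0<<7 -> acc=44 shift=14
  byte[10]=0x1C cont=0 payload=0x1C=28: acc |= 28<<14 -> acc=458796 shift=21 [end]
Varint 4: bytes[8:11] = AC 80 1C -> value 458796 (3 byte(s))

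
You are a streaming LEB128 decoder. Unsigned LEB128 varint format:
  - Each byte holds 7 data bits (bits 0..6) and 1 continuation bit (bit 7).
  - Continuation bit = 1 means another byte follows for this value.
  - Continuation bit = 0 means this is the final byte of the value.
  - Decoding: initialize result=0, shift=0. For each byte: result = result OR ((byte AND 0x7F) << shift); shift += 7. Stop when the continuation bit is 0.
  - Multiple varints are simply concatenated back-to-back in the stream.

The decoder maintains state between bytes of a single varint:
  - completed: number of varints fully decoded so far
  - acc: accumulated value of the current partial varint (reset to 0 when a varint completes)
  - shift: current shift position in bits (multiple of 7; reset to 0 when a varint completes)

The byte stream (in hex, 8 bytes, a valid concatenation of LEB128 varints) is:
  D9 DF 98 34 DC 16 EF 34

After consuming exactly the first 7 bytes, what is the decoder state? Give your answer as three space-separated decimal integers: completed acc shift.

Answer: 2 111 7

Derivation:
byte[0]=0xD9 cont=1 payload=0x59: acc |= 89<<0 -> completed=0 acc=89 shift=7
byte[1]=0xDF cont=1 payload=0x5F: acc |= 95<<7 -> completed=0 acc=12249 shift=14
byte[2]=0x98 cont=1 payload=0x18: acc |= 24<<14 -> completed=0 acc=405465 shift=21
byte[3]=0x34 cont=0 payload=0x34: varint #1 complete (value=109457369); reset -> completed=1 acc=0 shift=0
byte[4]=0xDC cont=1 payload=0x5C: acc |= 92<<0 -> completed=1 acc=92 shift=7
byte[5]=0x16 cont=0 payload=0x16: varint #2 complete (value=2908); reset -> completed=2 acc=0 shift=0
byte[6]=0xEF cont=1 payload=0x6F: acc |= 111<<0 -> completed=2 acc=111 shift=7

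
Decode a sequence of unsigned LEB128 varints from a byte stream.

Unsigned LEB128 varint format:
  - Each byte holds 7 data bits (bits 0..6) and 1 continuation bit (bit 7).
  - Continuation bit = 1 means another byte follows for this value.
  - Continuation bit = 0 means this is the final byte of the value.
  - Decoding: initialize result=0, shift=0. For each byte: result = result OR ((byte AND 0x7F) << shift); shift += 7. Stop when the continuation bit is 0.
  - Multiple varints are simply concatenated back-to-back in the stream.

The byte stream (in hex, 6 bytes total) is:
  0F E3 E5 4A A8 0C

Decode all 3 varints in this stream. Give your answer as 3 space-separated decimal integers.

Answer: 15 1225443 1576

Derivation:
  byte[0]=0x0F cont=0 payload=0x0F=15: acc |= 15<<0 -> acc=15 shift=7 [end]
Varint 1: bytes[0:1] = 0F -> value 15 (1 byte(s))
  byte[1]=0xE3 cont=1 payload=0x63=99: acc |= 99<<0 -> acc=99 shift=7
  byte[2]=0xE5 cont=1 payload=0x65=101: acc |= 101<<7 -> acc=13027 shift=14
  byte[3]=0x4A cont=0 payload=0x4A=74: acc |= 74<<14 -> acc=1225443 shift=21 [end]
Varint 2: bytes[1:4] = E3 E5 4A -> value 1225443 (3 byte(s))
  byte[4]=0xA8 cont=1 payload=0x28=40: acc |= 40<<0 -> acc=40 shift=7
  byte[5]=0x0C cont=0 payload=0x0C=12: acc |= 12<<7 -> acc=1576 shift=14 [end]
Varint 3: bytes[4:6] = A8 0C -> value 1576 (2 byte(s))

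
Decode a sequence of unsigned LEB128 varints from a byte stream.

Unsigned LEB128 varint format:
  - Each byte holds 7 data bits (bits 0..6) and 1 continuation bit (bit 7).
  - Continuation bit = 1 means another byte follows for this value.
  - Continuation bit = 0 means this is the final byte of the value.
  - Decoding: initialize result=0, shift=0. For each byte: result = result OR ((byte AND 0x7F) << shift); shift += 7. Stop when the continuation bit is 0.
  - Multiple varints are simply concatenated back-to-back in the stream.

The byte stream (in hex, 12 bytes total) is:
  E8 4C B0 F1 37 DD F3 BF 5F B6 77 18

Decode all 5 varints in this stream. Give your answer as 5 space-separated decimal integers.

  byte[0]=0xE8 cont=1 payload=0x68=104: acc |= 104<<0 -> acc=104 shift=7
  byte[1]=0x4C cont=0 payload=0x4C=76: acc |= 76<<7 -> acc=9832 shift=14 [end]
Varint 1: bytes[0:2] = E8 4C -> value 9832 (2 byte(s))
  byte[2]=0xB0 cont=1 payload=0x30=48: acc |= 48<<0 -> acc=48 shift=7
  byte[3]=0xF1 cont=1 payload=0x71=113: acc |= 113<<7 -> acc=14512 shift=14
  byte[4]=0x37 cont=0 payload=0x37=55: acc |= 55<<14 -> acc=915632 shift=21 [end]
Varint 2: bytes[2:5] = B0 F1 37 -> value 915632 (3 byte(s))
  byte[5]=0xDD cont=1 payload=0x5D=93: acc |= 93<<0 -> acc=93 shift=7
  byte[6]=0xF3 cont=1 payload=0x73=115: acc |= 115<<7 -> acc=14813 shift=14
  byte[7]=0xBF cont=1 payload=0x3F=63: acc |= 63<<14 -> acc=1047005 shift=21
  byte[8]=0x5F cont=0 payload=0x5F=95: acc |= 95<<21 -> acc=200276445 shift=28 [end]
Varint 3: bytes[5:9] = DD F3 BF 5F -> value 200276445 (4 byte(s))
  byte[9]=0xB6 cont=1 payload=0x36=54: acc |= 54<<0 -> acc=54 shift=7
  byte[10]=0x77 cont=0 payload=0x77=119: acc |= 119<<7 -> acc=15286 shift=14 [end]
Varint 4: bytes[9:11] = B6 77 -> value 15286 (2 byte(s))
  byte[11]=0x18 cont=0 payload=0x18=24: acc |= 24<<0 -> acc=24 shift=7 [end]
Varint 5: bytes[11:12] = 18 -> value 24 (1 byte(s))

Answer: 9832 915632 200276445 15286 24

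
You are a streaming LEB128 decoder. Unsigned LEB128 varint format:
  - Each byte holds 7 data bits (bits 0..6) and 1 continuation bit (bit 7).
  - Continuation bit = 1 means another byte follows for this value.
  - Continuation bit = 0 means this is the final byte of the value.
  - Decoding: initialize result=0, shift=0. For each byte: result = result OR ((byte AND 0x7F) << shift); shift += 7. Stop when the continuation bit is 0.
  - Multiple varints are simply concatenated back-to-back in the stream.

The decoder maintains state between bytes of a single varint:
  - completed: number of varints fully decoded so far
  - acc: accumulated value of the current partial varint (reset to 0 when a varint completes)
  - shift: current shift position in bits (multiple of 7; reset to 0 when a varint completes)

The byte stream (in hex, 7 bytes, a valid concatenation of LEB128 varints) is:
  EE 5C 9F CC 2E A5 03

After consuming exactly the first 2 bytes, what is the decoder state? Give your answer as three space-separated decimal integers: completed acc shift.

byte[0]=0xEE cont=1 payload=0x6E: acc |= 110<<0 -> completed=0 acc=110 shift=7
byte[1]=0x5C cont=0 payload=0x5C: varint #1 complete (value=11886); reset -> completed=1 acc=0 shift=0

Answer: 1 0 0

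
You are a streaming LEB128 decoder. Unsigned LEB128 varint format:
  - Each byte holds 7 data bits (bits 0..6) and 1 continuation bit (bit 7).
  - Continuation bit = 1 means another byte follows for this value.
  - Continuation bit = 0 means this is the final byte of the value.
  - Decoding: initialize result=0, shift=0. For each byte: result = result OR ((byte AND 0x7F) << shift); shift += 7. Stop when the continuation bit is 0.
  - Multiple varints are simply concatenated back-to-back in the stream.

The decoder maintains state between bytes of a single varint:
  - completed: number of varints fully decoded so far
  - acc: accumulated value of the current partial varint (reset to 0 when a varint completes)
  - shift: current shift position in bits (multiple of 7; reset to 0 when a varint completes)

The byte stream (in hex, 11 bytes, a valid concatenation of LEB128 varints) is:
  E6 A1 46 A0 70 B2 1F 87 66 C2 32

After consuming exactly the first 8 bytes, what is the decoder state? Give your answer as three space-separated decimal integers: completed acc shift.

Answer: 3 7 7

Derivation:
byte[0]=0xE6 cont=1 payload=0x66: acc |= 102<<0 -> completed=0 acc=102 shift=7
byte[1]=0xA1 cont=1 payload=0x21: acc |= 33<<7 -> completed=0 acc=4326 shift=14
byte[2]=0x46 cont=0 payload=0x46: varint #1 complete (value=1151206); reset -> completed=1 acc=0 shift=0
byte[3]=0xA0 cont=1 payload=0x20: acc |= 32<<0 -> completed=1 acc=32 shift=7
byte[4]=0x70 cont=0 payload=0x70: varint #2 complete (value=14368); reset -> completed=2 acc=0 shift=0
byte[5]=0xB2 cont=1 payload=0x32: acc |= 50<<0 -> completed=2 acc=50 shift=7
byte[6]=0x1F cont=0 payload=0x1F: varint #3 complete (value=4018); reset -> completed=3 acc=0 shift=0
byte[7]=0x87 cont=1 payload=0x07: acc |= 7<<0 -> completed=3 acc=7 shift=7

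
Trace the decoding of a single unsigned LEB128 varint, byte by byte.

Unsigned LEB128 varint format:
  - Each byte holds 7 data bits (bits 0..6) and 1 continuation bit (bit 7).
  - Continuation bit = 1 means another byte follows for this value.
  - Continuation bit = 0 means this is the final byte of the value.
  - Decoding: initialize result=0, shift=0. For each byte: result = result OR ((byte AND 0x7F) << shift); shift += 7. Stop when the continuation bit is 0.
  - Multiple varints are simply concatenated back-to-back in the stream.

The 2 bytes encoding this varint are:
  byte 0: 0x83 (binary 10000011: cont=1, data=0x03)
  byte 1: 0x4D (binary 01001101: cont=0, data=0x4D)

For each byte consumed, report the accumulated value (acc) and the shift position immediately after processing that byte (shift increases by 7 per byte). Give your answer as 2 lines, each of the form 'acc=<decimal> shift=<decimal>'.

Answer: acc=3 shift=7
acc=9859 shift=14

Derivation:
byte 0=0x83: payload=0x03=3, contrib = 3<<0 = 3; acc -> 3, shift -> 7
byte 1=0x4D: payload=0x4D=77, contrib = 77<<7 = 9856; acc -> 9859, shift -> 14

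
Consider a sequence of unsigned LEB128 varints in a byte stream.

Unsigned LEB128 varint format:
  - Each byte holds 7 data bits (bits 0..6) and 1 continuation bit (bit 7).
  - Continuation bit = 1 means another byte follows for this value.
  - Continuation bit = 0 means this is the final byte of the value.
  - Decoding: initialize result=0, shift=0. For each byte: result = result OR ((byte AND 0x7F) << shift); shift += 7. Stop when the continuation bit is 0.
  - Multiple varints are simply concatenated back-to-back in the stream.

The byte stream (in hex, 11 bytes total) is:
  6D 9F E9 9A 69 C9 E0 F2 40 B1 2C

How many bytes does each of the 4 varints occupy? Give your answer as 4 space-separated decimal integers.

  byte[0]=0x6D cont=0 payload=0x6D=109: acc |= 109<<0 -> acc=109 shift=7 [end]
Varint 1: bytes[0:1] = 6D -> value 109 (1 byte(s))
  byte[1]=0x9F cont=1 payload=0x1F=31: acc |= 31<<0 -> acc=31 shift=7
  byte[2]=0xE9 cont=1 payload=0x69=105: acc |= 105<<7 -> acc=13471 shift=14
  byte[3]=0x9A cont=1 payload=0x1A=26: acc |= 26<<14 -> acc=439455 shift=21
  byte[4]=0x69 cont=0 payload=0x69=105: acc |= 105<<21 -> acc=220640415 shift=28 [end]
Varint 2: bytes[1:5] = 9F E9 9A 69 -> value 220640415 (4 byte(s))
  byte[5]=0xC9 cont=1 payload=0x49=73: acc |= 73<<0 -> acc=73 shift=7
  byte[6]=0xE0 cont=1 payload=0x60=96: acc |= 96<<7 -> acc=12361 shift=14
  byte[7]=0xF2 cont=1 payload=0x72=114: acc |= 114<<14 -> acc=1880137 shift=21
  byte[8]=0x40 cont=0 payload=0x40=64: acc |= 64<<21 -> acc=136097865 shift=28 [end]
Varint 3: bytes[5:9] = C9 E0 F2 40 -> value 136097865 (4 byte(s))
  byte[9]=0xB1 cont=1 payload=0x31=49: acc |= 49<<0 -> acc=49 shift=7
  byte[10]=0x2C cont=0 payload=0x2C=44: acc |= 44<<7 -> acc=5681 shift=14 [end]
Varint 4: bytes[9:11] = B1 2C -> value 5681 (2 byte(s))

Answer: 1 4 4 2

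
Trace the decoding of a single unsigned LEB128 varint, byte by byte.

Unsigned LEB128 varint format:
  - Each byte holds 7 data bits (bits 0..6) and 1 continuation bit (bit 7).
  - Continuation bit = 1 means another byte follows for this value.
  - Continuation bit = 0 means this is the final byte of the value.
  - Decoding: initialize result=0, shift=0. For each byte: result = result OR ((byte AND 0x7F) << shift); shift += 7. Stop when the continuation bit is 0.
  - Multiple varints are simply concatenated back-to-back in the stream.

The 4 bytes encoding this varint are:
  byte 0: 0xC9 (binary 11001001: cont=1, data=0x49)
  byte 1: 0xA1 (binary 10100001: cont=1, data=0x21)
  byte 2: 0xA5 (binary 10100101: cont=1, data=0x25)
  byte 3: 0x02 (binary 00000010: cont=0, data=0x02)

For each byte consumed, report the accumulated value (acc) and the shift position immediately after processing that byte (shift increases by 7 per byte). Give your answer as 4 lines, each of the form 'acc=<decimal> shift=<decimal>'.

Answer: acc=73 shift=7
acc=4297 shift=14
acc=610505 shift=21
acc=4804809 shift=28

Derivation:
byte 0=0xC9: payload=0x49=73, contrib = 73<<0 = 73; acc -> 73, shift -> 7
byte 1=0xA1: payload=0x21=33, contrib = 33<<7 = 4224; acc -> 4297, shift -> 14
byte 2=0xA5: payload=0x25=37, contrib = 37<<14 = 606208; acc -> 610505, shift -> 21
byte 3=0x02: payload=0x02=2, contrib = 2<<21 = 4194304; acc -> 4804809, shift -> 28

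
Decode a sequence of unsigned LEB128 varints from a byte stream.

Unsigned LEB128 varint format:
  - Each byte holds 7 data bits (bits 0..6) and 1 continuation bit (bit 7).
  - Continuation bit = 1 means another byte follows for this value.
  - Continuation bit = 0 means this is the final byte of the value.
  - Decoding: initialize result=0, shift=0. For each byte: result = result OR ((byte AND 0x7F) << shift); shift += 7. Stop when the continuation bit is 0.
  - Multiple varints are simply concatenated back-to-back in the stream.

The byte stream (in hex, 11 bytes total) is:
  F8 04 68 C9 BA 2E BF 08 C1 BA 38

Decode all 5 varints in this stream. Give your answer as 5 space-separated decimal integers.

  byte[0]=0xF8 cont=1 payload=0x78=120: acc |= 120<<0 -> acc=120 shift=7
  byte[1]=0x04 cont=0 payload=0x04=4: acc |= 4<<7 -> acc=632 shift=14 [end]
Varint 1: bytes[0:2] = F8 04 -> value 632 (2 byte(s))
  byte[2]=0x68 cont=0 payload=0x68=104: acc |= 104<<0 -> acc=104 shift=7 [end]
Varint 2: bytes[2:3] = 68 -> value 104 (1 byte(s))
  byte[3]=0xC9 cont=1 payload=0x49=73: acc |= 73<<0 -> acc=73 shift=7
  byte[4]=0xBA cont=1 payload=0x3A=58: acc |= 58<<7 -> acc=7497 shift=14
  byte[5]=0x2E cont=0 payload=0x2E=46: acc |= 46<<14 -> acc=761161 shift=21 [end]
Varint 3: bytes[3:6] = C9 BA 2E -> value 761161 (3 byte(s))
  byte[6]=0xBF cont=1 payload=0x3F=63: acc |= 63<<0 -> acc=63 shift=7
  byte[7]=0x08 cont=0 payload=0x08=8: acc |= 8<<7 -> acc=1087 shift=14 [end]
Varint 4: bytes[6:8] = BF 08 -> value 1087 (2 byte(s))
  byte[8]=0xC1 cont=1 payload=0x41=65: acc |= 65<<0 -> acc=65 shift=7
  byte[9]=0xBA cont=1 payload=0x3A=58: acc |= 58<<7 -> acc=7489 shift=14
  byte[10]=0x38 cont=0 payload=0x38=56: acc |= 56<<14 -> acc=924993 shift=21 [end]
Varint 5: bytes[8:11] = C1 BA 38 -> value 924993 (3 byte(s))

Answer: 632 104 761161 1087 924993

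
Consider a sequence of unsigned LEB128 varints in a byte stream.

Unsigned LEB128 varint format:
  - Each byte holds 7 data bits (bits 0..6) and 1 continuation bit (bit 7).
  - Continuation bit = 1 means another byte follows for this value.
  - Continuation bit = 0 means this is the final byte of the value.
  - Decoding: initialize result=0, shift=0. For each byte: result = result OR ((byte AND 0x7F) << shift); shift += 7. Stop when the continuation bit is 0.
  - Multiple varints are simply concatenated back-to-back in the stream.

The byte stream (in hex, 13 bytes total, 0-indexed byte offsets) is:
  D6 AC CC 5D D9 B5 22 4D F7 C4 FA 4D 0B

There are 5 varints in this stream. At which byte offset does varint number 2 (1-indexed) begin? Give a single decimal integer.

Answer: 4

Derivation:
  byte[0]=0xD6 cont=1 payload=0x56=86: acc |= 86<<0 -> acc=86 shift=7
  byte[1]=0xAC cont=1 payload=0x2C=44: acc |= 44<<7 -> acc=5718 shift=14
  byte[2]=0xCC cont=1 payload=0x4C=76: acc |= 76<<14 -> acc=1250902 shift=21
  byte[3]=0x5D cont=0 payload=0x5D=93: acc |= 93<<21 -> acc=196286038 shift=28 [end]
Varint 1: bytes[0:4] = D6 AC CC 5D -> value 196286038 (4 byte(s))
  byte[4]=0xD9 cont=1 payload=0x59=89: acc |= 89<<0 -> acc=89 shift=7
  byte[5]=0xB5 cont=1 payload=0x35=53: acc |= 53<<7 -> acc=6873 shift=14
  byte[6]=0x22 cont=0 payload=0x22=34: acc |= 34<<14 -> acc=563929 shift=21 [end]
Varint 2: bytes[4:7] = D9 B5 22 -> value 563929 (3 byte(s))
  byte[7]=0x4D cont=0 payload=0x4D=77: acc |= 77<<0 -> acc=77 shift=7 [end]
Varint 3: bytes[7:8] = 4D -> value 77 (1 byte(s))
  byte[8]=0xF7 cont=1 payload=0x77=119: acc |= 119<<0 -> acc=119 shift=7
  byte[9]=0xC4 cont=1 payload=0x44=68: acc |= 68<<7 -> acc=8823 shift=14
  byte[10]=0xFA cont=1 payload=0x7A=122: acc |= 122<<14 -> acc=2007671 shift=21
  byte[11]=0x4D cont=0 payload=0x4D=77: acc |= 77<<21 -> acc=163488375 shift=28 [end]
Varint 4: bytes[8:12] = F7 C4 FA 4D -> value 163488375 (4 byte(s))
  byte[12]=0x0B cont=0 payload=0x0B=11: acc |= 11<<0 -> acc=11 shift=7 [end]
Varint 5: bytes[12:13] = 0B -> value 11 (1 byte(s))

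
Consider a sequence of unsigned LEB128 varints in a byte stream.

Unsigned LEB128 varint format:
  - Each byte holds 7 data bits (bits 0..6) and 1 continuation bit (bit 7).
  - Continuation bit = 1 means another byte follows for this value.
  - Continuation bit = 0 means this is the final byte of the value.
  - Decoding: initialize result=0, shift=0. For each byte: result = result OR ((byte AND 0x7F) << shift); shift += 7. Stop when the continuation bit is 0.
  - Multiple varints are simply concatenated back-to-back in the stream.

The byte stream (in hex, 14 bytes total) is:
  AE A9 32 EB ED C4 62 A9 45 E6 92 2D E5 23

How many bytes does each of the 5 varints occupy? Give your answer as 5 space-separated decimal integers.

Answer: 3 4 2 3 2

Derivation:
  byte[0]=0xAE cont=1 payload=0x2E=46: acc |= 46<<0 -> acc=46 shift=7
  byte[1]=0xA9 cont=1 payload=0x29=41: acc |= 41<<7 -> acc=5294 shift=14
  byte[2]=0x32 cont=0 payload=0x32=50: acc |= 50<<14 -> acc=824494 shift=21 [end]
Varint 1: bytes[0:3] = AE A9 32 -> value 824494 (3 byte(s))
  byte[3]=0xEB cont=1 payload=0x6B=107: acc |= 107<<0 -> acc=107 shift=7
  byte[4]=0xED cont=1 payload=0x6D=109: acc |= 109<<7 -> acc=14059 shift=14
  byte[5]=0xC4 cont=1 payload=0x44=68: acc |= 68<<14 -> acc=1128171 shift=21
  byte[6]=0x62 cont=0 payload=0x62=98: acc |= 98<<21 -> acc=206649067 shift=28 [end]
Varint 2: bytes[3:7] = EB ED C4 62 -> value 206649067 (4 byte(s))
  byte[7]=0xA9 cont=1 payload=0x29=41: acc |= 41<<0 -> acc=41 shift=7
  byte[8]=0x45 cont=0 payload=0x45=69: acc |= 69<<7 -> acc=8873 shift=14 [end]
Varint 3: bytes[7:9] = A9 45 -> value 8873 (2 byte(s))
  byte[9]=0xE6 cont=1 payload=0x66=102: acc |= 102<<0 -> acc=102 shift=7
  byte[10]=0x92 cont=1 payload=0x12=18: acc |= 18<<7 -> acc=2406 shift=14
  byte[11]=0x2D cont=0 payload=0x2D=45: acc |= 45<<14 -> acc=739686 shift=21 [end]
Varint 4: bytes[9:12] = E6 92 2D -> value 739686 (3 byte(s))
  byte[12]=0xE5 cont=1 payload=0x65=101: acc |= 101<<0 -> acc=101 shift=7
  byte[13]=0x23 cont=0 payload=0x23=35: acc |= 35<<7 -> acc=4581 shift=14 [end]
Varint 5: bytes[12:14] = E5 23 -> value 4581 (2 byte(s))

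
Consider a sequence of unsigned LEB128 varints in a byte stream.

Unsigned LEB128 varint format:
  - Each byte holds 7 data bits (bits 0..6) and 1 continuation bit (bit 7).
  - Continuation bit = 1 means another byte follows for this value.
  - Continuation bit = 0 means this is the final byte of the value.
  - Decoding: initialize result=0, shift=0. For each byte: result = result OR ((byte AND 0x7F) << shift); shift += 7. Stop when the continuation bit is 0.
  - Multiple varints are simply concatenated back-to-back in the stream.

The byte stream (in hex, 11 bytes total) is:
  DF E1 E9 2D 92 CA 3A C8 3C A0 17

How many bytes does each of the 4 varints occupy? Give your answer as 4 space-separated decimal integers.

Answer: 4 3 2 2

Derivation:
  byte[0]=0xDF cont=1 payload=0x5F=95: acc |= 95<<0 -> acc=95 shift=7
  byte[1]=0xE1 cont=1 payload=0x61=97: acc |= 97<<7 -> acc=12511 shift=14
  byte[2]=0xE9 cont=1 payload=0x69=105: acc |= 105<<14 -> acc=1732831 shift=21
  byte[3]=0x2D cont=0 payload=0x2D=45: acc |= 45<<21 -> acc=96104671 shift=28 [end]
Varint 1: bytes[0:4] = DF E1 E9 2D -> value 96104671 (4 byte(s))
  byte[4]=0x92 cont=1 payload=0x12=18: acc |= 18<<0 -> acc=18 shift=7
  byte[5]=0xCA cont=1 payload=0x4A=74: acc |= 74<<7 -> acc=9490 shift=14
  byte[6]=0x3A cont=0 payload=0x3A=58: acc |= 58<<14 -> acc=959762 shift=21 [end]
Varint 2: bytes[4:7] = 92 CA 3A -> value 959762 (3 byte(s))
  byte[7]=0xC8 cont=1 payload=0x48=72: acc |= 72<<0 -> acc=72 shift=7
  byte[8]=0x3C cont=0 payload=0x3C=60: acc |= 60<<7 -> acc=7752 shift=14 [end]
Varint 3: bytes[7:9] = C8 3C -> value 7752 (2 byte(s))
  byte[9]=0xA0 cont=1 payload=0x20=32: acc |= 32<<0 -> acc=32 shift=7
  byte[10]=0x17 cont=0 payload=0x17=23: acc |= 23<<7 -> acc=2976 shift=14 [end]
Varint 4: bytes[9:11] = A0 17 -> value 2976 (2 byte(s))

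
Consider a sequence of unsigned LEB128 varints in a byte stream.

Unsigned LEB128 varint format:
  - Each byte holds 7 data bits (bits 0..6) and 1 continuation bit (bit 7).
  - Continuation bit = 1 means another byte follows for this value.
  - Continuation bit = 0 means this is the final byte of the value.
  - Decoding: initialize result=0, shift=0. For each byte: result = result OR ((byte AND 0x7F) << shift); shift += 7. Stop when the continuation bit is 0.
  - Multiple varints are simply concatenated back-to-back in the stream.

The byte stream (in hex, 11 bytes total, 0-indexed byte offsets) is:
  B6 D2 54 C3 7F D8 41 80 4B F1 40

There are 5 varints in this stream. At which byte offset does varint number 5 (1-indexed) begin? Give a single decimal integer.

  byte[0]=0xB6 cont=1 payload=0x36=54: acc |= 54<<0 -> acc=54 shift=7
  byte[1]=0xD2 cont=1 payload=0x52=82: acc |= 82<<7 -> acc=10550 shift=14
  byte[2]=0x54 cont=0 payload=0x54=84: acc |= 84<<14 -> acc=1386806 shift=21 [end]
Varint 1: bytes[0:3] = B6 D2 54 -> value 1386806 (3 byte(s))
  byte[3]=0xC3 cont=1 payload=0x43=67: acc |= 67<<0 -> acc=67 shift=7
  byte[4]=0x7F cont=0 payload=0x7F=127: acc |= 127<<7 -> acc=16323 shift=14 [end]
Varint 2: bytes[3:5] = C3 7F -> value 16323 (2 byte(s))
  byte[5]=0xD8 cont=1 payload=0x58=88: acc |= 88<<0 -> acc=88 shift=7
  byte[6]=0x41 cont=0 payload=0x41=65: acc |= 65<<7 -> acc=8408 shift=14 [end]
Varint 3: bytes[5:7] = D8 41 -> value 8408 (2 byte(s))
  byte[7]=0x80 cont=1 payload=0x00=0: acc |= 0<<0 -> acc=0 shift=7
  byte[8]=0x4B cont=0 payload=0x4B=75: acc |= 75<<7 -> acc=9600 shift=14 [end]
Varint 4: bytes[7:9] = 80 4B -> value 9600 (2 byte(s))
  byte[9]=0xF1 cont=1 payload=0x71=113: acc |= 113<<0 -> acc=113 shift=7
  byte[10]=0x40 cont=0 payload=0x40=64: acc |= 64<<7 -> acc=8305 shift=14 [end]
Varint 5: bytes[9:11] = F1 40 -> value 8305 (2 byte(s))

Answer: 9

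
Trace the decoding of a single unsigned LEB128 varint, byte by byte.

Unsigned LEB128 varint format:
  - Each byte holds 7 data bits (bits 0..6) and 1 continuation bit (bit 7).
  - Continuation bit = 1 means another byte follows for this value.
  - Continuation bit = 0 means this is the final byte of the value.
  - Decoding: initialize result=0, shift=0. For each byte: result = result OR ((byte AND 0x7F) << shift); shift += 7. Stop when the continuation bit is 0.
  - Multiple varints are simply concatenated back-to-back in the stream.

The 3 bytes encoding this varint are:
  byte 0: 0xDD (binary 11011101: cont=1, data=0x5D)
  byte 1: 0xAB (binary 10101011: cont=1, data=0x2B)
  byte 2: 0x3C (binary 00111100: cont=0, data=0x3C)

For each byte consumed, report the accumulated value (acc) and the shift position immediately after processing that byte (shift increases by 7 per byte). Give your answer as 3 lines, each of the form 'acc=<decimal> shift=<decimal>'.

Answer: acc=93 shift=7
acc=5597 shift=14
acc=988637 shift=21

Derivation:
byte 0=0xDD: payload=0x5D=93, contrib = 93<<0 = 93; acc -> 93, shift -> 7
byte 1=0xAB: payload=0x2B=43, contrib = 43<<7 = 5504; acc -> 5597, shift -> 14
byte 2=0x3C: payload=0x3C=60, contrib = 60<<14 = 983040; acc -> 988637, shift -> 21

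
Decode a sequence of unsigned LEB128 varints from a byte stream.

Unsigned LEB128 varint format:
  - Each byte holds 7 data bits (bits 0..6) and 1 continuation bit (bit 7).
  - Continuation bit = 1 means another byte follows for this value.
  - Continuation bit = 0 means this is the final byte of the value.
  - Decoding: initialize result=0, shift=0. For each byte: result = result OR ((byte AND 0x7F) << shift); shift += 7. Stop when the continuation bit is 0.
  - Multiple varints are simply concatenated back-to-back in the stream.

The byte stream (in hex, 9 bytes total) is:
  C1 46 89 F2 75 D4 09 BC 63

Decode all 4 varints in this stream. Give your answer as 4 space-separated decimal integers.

Answer: 9025 1931529 1236 12732

Derivation:
  byte[0]=0xC1 cont=1 payload=0x41=65: acc |= 65<<0 -> acc=65 shift=7
  byte[1]=0x46 cont=0 payload=0x46=70: acc |= 70<<7 -> acc=9025 shift=14 [end]
Varint 1: bytes[0:2] = C1 46 -> value 9025 (2 byte(s))
  byte[2]=0x89 cont=1 payload=0x09=9: acc |= 9<<0 -> acc=9 shift=7
  byte[3]=0xF2 cont=1 payload=0x72=114: acc |= 114<<7 -> acc=14601 shift=14
  byte[4]=0x75 cont=0 payload=0x75=117: acc |= 117<<14 -> acc=1931529 shift=21 [end]
Varint 2: bytes[2:5] = 89 F2 75 -> value 1931529 (3 byte(s))
  byte[5]=0xD4 cont=1 payload=0x54=84: acc |= 84<<0 -> acc=84 shift=7
  byte[6]=0x09 cont=0 payload=0x09=9: acc |= 9<<7 -> acc=1236 shift=14 [end]
Varint 3: bytes[5:7] = D4 09 -> value 1236 (2 byte(s))
  byte[7]=0xBC cont=1 payload=0x3C=60: acc |= 60<<0 -> acc=60 shift=7
  byte[8]=0x63 cont=0 payload=0x63=99: acc |= 99<<7 -> acc=12732 shift=14 [end]
Varint 4: bytes[7:9] = BC 63 -> value 12732 (2 byte(s))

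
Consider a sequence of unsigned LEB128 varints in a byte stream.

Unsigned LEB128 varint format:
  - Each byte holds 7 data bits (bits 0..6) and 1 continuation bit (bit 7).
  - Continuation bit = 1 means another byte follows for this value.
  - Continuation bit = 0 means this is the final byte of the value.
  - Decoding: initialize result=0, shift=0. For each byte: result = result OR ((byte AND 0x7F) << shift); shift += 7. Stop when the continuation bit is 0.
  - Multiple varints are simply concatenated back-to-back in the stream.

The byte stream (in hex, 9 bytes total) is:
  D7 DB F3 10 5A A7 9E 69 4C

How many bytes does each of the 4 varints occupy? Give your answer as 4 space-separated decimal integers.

  byte[0]=0xD7 cont=1 payload=0x57=87: acc |= 87<<0 -> acc=87 shift=7
  byte[1]=0xDB cont=1 payload=0x5B=91: acc |= 91<<7 -> acc=11735 shift=14
  byte[2]=0xF3 cont=1 payload=0x73=115: acc |= 115<<14 -> acc=1895895 shift=21
  byte[3]=0x10 cont=0 payload=0x10=16: acc |= 16<<21 -> acc=35450327 shift=28 [end]
Varint 1: bytes[0:4] = D7 DB F3 10 -> value 35450327 (4 byte(s))
  byte[4]=0x5A cont=0 payload=0x5A=90: acc |= 90<<0 -> acc=90 shift=7 [end]
Varint 2: bytes[4:5] = 5A -> value 90 (1 byte(s))
  byte[5]=0xA7 cont=1 payload=0x27=39: acc |= 39<<0 -> acc=39 shift=7
  byte[6]=0x9E cont=1 payload=0x1E=30: acc |= 30<<7 -> acc=3879 shift=14
  byte[7]=0x69 cont=0 payload=0x69=105: acc |= 105<<14 -> acc=1724199 shift=21 [end]
Varint 3: bytes[5:8] = A7 9E 69 -> value 1724199 (3 byte(s))
  byte[8]=0x4C cont=0 payload=0x4C=76: acc |= 76<<0 -> acc=76 shift=7 [end]
Varint 4: bytes[8:9] = 4C -> value 76 (1 byte(s))

Answer: 4 1 3 1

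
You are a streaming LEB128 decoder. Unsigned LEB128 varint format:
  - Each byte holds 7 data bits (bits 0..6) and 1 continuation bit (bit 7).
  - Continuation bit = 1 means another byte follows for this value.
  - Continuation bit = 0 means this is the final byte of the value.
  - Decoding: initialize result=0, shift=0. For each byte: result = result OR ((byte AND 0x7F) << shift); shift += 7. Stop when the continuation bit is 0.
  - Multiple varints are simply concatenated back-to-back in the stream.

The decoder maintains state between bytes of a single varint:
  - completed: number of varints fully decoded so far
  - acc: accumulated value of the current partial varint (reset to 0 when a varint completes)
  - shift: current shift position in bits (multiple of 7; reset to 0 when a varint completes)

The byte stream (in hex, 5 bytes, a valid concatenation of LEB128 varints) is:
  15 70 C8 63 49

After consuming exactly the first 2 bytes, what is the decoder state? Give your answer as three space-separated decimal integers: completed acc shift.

byte[0]=0x15 cont=0 payload=0x15: varint #1 complete (value=21); reset -> completed=1 acc=0 shift=0
byte[1]=0x70 cont=0 payload=0x70: varint #2 complete (value=112); reset -> completed=2 acc=0 shift=0

Answer: 2 0 0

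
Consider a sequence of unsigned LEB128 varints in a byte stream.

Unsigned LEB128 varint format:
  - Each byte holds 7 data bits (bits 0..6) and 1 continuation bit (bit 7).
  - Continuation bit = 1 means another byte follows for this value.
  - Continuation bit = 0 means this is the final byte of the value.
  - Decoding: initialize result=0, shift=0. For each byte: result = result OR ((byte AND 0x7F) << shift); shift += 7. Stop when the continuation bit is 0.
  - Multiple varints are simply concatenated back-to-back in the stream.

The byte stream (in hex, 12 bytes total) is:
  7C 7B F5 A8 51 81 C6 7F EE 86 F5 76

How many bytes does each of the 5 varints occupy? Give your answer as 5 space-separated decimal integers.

  byte[0]=0x7C cont=0 payload=0x7C=124: acc |= 124<<0 -> acc=124 shift=7 [end]
Varint 1: bytes[0:1] = 7C -> value 124 (1 byte(s))
  byte[1]=0x7B cont=0 payload=0x7B=123: acc |= 123<<0 -> acc=123 shift=7 [end]
Varint 2: bytes[1:2] = 7B -> value 123 (1 byte(s))
  byte[2]=0xF5 cont=1 payload=0x75=117: acc |= 117<<0 -> acc=117 shift=7
  byte[3]=0xA8 cont=1 payload=0x28=40: acc |= 40<<7 -> acc=5237 shift=14
  byte[4]=0x51 cont=0 payload=0x51=81: acc |= 81<<14 -> acc=1332341 shift=21 [end]
Varint 3: bytes[2:5] = F5 A8 51 -> value 1332341 (3 byte(s))
  byte[5]=0x81 cont=1 payload=0x01=1: acc |= 1<<0 -> acc=1 shift=7
  byte[6]=0xC6 cont=1 payload=0x46=70: acc |= 70<<7 -> acc=8961 shift=14
  byte[7]=0x7F cont=0 payload=0x7F=127: acc |= 127<<14 -> acc=2089729 shift=21 [end]
Varint 4: bytes[5:8] = 81 C6 7F -> value 2089729 (3 byte(s))
  byte[8]=0xEE cont=1 payload=0x6E=110: acc |= 110<<0 -> acc=110 shift=7
  byte[9]=0x86 cont=1 payload=0x06=6: acc |= 6<<7 -> acc=878 shift=14
  byte[10]=0xF5 cont=1 payload=0x75=117: acc |= 117<<14 -> acc=1917806 shift=21
  byte[11]=0x76 cont=0 payload=0x76=118: acc |= 118<<21 -> acc=249381742 shift=28 [end]
Varint 5: bytes[8:12] = EE 86 F5 76 -> value 249381742 (4 byte(s))

Answer: 1 1 3 3 4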